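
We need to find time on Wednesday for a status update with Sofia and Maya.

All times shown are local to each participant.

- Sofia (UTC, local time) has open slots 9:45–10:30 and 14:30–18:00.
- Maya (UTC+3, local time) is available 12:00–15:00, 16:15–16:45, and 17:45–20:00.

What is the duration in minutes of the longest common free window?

135 minutes

Sofia → UTC: 09:45–10:30, 14:30–18:00.
Maya → UTC: 09:00–12:00, 13:15–13:45, 14:45–17:00.
Sofia ∩ Maya: 09:45–10:30, 14:45–17:00.
Common window lengths: 45, 135 min; longest is 135.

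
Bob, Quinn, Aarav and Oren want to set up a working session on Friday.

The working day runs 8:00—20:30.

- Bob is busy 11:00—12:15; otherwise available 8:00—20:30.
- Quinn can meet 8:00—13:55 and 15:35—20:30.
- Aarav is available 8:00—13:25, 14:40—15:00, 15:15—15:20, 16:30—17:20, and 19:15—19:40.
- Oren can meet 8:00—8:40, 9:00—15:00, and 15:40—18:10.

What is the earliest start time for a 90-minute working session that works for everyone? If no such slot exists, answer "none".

Bob free within 08:00–20:30: 08:00–11:00, 12:15–20:30.
Bob ∩ Quinn: 08:00–11:00, 12:15–13:55, 15:35–20:30.
Bob ∩ Quinn ∩ Aarav: 08:00–11:00, 12:15–13:25, 16:30–17:20, 19:15–19:40.
Bob ∩ Quinn ∩ Aarav ∩ Oren: 08:00–08:40, 09:00–11:00, 12:15–13:25, 16:30–17:20.
Windows ≥ 90 min: 09:00–11:00.
Earliest such window starts at 09:00.

09:00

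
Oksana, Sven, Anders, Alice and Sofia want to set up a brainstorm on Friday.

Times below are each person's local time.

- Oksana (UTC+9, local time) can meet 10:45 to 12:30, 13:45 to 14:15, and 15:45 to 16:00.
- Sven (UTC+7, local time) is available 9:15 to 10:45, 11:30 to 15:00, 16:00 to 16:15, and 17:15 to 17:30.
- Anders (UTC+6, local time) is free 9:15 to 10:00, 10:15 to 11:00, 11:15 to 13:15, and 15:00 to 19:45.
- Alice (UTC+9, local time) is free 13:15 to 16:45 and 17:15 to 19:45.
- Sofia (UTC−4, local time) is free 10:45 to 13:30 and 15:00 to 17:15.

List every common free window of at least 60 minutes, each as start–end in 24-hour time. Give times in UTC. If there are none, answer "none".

none

Oksana → UTC: 01:45–03:30, 04:45–05:15, 06:45–07:00.
Sven → UTC: 02:15–03:45, 04:30–08:00, 09:00–09:15, 10:15–10:30.
Anders → UTC: 03:15–04:00, 04:15–05:00, 05:15–07:15, 09:00–13:45.
Alice → UTC: 04:15–07:45, 08:15–10:45.
Sofia → UTC: 14:45–17:30, 19:00–21:15.
Oksana ∩ Sven: 02:15–03:30, 04:45–05:15, 06:45–07:00.
Oksana ∩ Sven ∩ Anders: 03:15–03:30, 04:45–05:00, 06:45–07:00.
Oksana ∩ Sven ∩ Anders ∩ Alice: 04:45–05:00, 06:45–07:00.
Oksana ∩ Sven ∩ Anders ∩ Alice ∩ Sofia: (none).
Windows ≥ 60 min: (none).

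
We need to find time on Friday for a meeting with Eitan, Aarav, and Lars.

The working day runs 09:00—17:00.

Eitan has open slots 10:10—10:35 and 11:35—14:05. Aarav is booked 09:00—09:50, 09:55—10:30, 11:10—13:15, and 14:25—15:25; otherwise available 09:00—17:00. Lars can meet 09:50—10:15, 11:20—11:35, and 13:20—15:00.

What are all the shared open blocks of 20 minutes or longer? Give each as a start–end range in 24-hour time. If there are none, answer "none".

13:20–14:05

Aarav free within 09:00–17:00: 09:50–09:55, 10:30–11:10, 13:15–14:25, 15:25–17:00.
Eitan ∩ Aarav: 10:30–10:35, 13:15–14:05.
Eitan ∩ Aarav ∩ Lars: 13:20–14:05.
Windows ≥ 20 min: 13:20–14:05.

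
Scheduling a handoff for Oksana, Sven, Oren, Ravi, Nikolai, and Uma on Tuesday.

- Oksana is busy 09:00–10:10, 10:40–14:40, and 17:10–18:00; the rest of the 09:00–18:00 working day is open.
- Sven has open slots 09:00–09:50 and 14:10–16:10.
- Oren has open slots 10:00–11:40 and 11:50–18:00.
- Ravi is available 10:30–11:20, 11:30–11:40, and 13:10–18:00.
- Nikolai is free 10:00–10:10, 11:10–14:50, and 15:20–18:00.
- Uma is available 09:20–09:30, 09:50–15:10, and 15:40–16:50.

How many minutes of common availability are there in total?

Oksana free within 09:00–18:00: 10:10–10:40, 14:40–17:10.
Oksana ∩ Sven: 14:40–16:10.
Oksana ∩ Sven ∩ Oren: 14:40–16:10.
Oksana ∩ Sven ∩ Oren ∩ Ravi: 14:40–16:10.
Oksana ∩ Sven ∩ Oren ∩ Ravi ∩ Nikolai: 14:40–14:50, 15:20–16:10.
Oksana ∩ Sven ∩ Oren ∩ Ravi ∩ Nikolai ∩ Uma: 14:40–14:50, 15:40–16:10.
Total common minutes: 10 + 30 = 40.

40 minutes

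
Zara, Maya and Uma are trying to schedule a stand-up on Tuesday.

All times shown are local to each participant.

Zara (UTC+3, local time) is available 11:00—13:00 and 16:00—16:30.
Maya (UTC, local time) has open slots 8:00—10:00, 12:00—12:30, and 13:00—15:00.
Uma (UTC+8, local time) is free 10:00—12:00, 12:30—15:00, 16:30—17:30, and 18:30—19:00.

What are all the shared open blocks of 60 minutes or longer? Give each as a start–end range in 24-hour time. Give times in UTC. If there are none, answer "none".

08:30–09:30

Zara → UTC: 08:00–10:00, 13:00–13:30.
Maya → UTC: 08:00–10:00, 12:00–12:30, 13:00–15:00.
Uma → UTC: 02:00–04:00, 04:30–07:00, 08:30–09:30, 10:30–11:00.
Zara ∩ Maya: 08:00–10:00, 13:00–13:30.
Zara ∩ Maya ∩ Uma: 08:30–09:30.
Windows ≥ 60 min: 08:30–09:30.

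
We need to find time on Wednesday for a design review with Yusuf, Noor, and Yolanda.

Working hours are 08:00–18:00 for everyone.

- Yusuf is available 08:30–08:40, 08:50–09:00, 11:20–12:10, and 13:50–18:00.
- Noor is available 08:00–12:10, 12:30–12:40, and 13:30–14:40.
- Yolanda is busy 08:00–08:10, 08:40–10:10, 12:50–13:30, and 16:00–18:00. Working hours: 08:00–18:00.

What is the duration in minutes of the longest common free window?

Yolanda free within 08:00–18:00: 08:10–08:40, 10:10–12:50, 13:30–16:00.
Yusuf ∩ Noor: 08:30–08:40, 08:50–09:00, 11:20–12:10, 13:50–14:40.
Yusuf ∩ Noor ∩ Yolanda: 08:30–08:40, 11:20–12:10, 13:50–14:40.
Common window lengths: 10, 50, 50 min; longest is 50.

50 minutes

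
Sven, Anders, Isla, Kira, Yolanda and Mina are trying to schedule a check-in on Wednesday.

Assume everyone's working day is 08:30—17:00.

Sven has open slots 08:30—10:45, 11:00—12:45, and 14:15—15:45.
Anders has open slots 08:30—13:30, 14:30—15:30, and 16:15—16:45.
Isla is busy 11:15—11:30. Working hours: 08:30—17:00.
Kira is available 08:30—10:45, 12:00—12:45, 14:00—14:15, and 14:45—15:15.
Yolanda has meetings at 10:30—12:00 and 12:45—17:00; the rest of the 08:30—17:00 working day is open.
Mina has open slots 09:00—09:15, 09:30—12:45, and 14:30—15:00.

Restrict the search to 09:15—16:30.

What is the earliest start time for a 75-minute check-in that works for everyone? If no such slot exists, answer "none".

Isla free within 08:30–17:00: 08:30–11:15, 11:30–17:00.
Yolanda free within 08:30–17:00: 08:30–10:30, 12:00–12:45.
Sven ∩ Anders: 08:30–10:45, 11:00–12:45, 14:30–15:30.
Sven ∩ Anders ∩ Isla: 08:30–10:45, 11:00–11:15, 11:30–12:45, 14:30–15:30.
Sven ∩ Anders ∩ Isla ∩ Kira: 08:30–10:45, 12:00–12:45, 14:45–15:15.
Sven ∩ Anders ∩ Isla ∩ Kira ∩ Yolanda: 08:30–10:30, 12:00–12:45.
Sven ∩ Anders ∩ Isla ∩ Kira ∩ Yolanda ∩ Mina: 09:00–09:15, 09:30–10:30, 12:00–12:45.
Restricted to 09:15–16:30: 09:30–10:30, 12:00–12:45.
Windows ≥ 75 min: (none).

none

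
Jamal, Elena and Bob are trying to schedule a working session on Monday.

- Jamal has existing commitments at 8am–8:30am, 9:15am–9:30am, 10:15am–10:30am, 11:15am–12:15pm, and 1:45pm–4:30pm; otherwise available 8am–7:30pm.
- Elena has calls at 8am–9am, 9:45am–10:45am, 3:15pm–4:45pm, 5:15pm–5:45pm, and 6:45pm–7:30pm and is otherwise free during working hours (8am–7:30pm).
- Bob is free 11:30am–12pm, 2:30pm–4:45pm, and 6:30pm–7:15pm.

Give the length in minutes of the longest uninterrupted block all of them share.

15 minutes

Jamal free within 08:00–19:30: 08:30–09:15, 09:30–10:15, 10:30–11:15, 12:15–13:45, 16:30–19:30.
Elena free within 08:00–19:30: 09:00–09:45, 10:45–15:15, 16:45–17:15, 17:45–18:45.
Jamal ∩ Elena: 09:00–09:15, 09:30–09:45, 10:45–11:15, 12:15–13:45, 16:45–17:15, 17:45–18:45.
Jamal ∩ Elena ∩ Bob: 18:30–18:45.
Single common window of 15 minutes.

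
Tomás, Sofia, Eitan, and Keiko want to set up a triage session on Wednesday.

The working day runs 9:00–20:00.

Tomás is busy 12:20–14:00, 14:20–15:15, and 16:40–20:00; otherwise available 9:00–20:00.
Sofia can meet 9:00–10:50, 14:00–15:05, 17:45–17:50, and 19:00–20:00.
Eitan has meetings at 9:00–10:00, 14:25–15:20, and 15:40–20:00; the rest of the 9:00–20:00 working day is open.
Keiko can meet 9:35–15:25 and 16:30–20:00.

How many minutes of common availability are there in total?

Tomás free within 09:00–20:00: 09:00–12:20, 14:00–14:20, 15:15–16:40.
Eitan free within 09:00–20:00: 10:00–14:25, 15:20–15:40.
Tomás ∩ Sofia: 09:00–10:50, 14:00–14:20.
Tomás ∩ Sofia ∩ Eitan: 10:00–10:50, 14:00–14:20.
Tomás ∩ Sofia ∩ Eitan ∩ Keiko: 10:00–10:50, 14:00–14:20.
Total common minutes: 50 + 20 = 70.

70 minutes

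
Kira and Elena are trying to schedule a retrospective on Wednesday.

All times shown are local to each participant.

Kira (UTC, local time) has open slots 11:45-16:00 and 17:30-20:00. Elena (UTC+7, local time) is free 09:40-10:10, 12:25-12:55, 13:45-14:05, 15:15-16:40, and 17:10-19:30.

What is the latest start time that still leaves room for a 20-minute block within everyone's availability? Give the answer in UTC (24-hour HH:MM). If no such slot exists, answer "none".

Kira → UTC: 11:45–16:00, 17:30–20:00.
Elena → UTC: 02:40–03:10, 05:25–05:55, 06:45–07:05, 08:15–09:40, 10:10–12:30.
Kira ∩ Elena: 11:45–12:30.
Windows ≥ 20 min: 11:45–12:30.
Latest start in the last window 11:45–12:30 is 12:30 − 20 min = 12:10.

12:10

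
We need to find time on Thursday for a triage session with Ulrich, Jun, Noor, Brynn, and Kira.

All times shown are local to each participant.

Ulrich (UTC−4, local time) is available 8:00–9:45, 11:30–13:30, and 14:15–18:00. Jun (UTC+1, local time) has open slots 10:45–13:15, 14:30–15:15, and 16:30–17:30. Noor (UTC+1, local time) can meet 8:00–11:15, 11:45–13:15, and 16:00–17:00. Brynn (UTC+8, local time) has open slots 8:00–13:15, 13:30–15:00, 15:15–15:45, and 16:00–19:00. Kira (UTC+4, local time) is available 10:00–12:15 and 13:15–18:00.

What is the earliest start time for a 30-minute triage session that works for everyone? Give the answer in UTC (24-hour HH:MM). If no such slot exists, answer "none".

Ulrich → UTC: 12:00–13:45, 15:30–17:30, 18:15–22:00.
Jun → UTC: 09:45–12:15, 13:30–14:15, 15:30–16:30.
Noor → UTC: 07:00–10:15, 10:45–12:15, 15:00–16:00.
Brynn → UTC: 00:00–05:15, 05:30–07:00, 07:15–07:45, 08:00–11:00.
Kira → UTC: 06:00–08:15, 09:15–14:00.
Ulrich ∩ Jun: 12:00–12:15, 13:30–13:45, 15:30–16:30.
Ulrich ∩ Jun ∩ Noor: 12:00–12:15, 15:30–16:00.
Ulrich ∩ Jun ∩ Noor ∩ Brynn: (none).
Ulrich ∩ Jun ∩ Noor ∩ Brynn ∩ Kira: (none).
Windows ≥ 30 min: (none).

none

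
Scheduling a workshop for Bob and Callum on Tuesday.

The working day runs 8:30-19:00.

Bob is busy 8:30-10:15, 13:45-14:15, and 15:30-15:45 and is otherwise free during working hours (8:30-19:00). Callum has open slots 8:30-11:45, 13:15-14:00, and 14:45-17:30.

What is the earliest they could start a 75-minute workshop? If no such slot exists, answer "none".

Bob free within 08:30–19:00: 10:15–13:45, 14:15–15:30, 15:45–19:00.
Bob ∩ Callum: 10:15–11:45, 13:15–13:45, 14:45–15:30, 15:45–17:30.
Windows ≥ 75 min: 10:15–11:45, 15:45–17:30.
Earliest such window starts at 10:15.

10:15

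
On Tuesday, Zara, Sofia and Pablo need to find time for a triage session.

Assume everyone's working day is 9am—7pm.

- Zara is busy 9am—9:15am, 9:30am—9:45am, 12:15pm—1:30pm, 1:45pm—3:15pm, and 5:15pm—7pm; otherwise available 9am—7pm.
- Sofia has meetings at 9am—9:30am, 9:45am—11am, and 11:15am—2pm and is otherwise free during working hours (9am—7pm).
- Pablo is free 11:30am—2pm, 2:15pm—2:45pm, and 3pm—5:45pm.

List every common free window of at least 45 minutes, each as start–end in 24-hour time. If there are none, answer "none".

15:15–17:15

Zara free within 09:00–19:00: 09:15–09:30, 09:45–12:15, 13:30–13:45, 15:15–17:15.
Sofia free within 09:00–19:00: 09:30–09:45, 11:00–11:15, 14:00–19:00.
Zara ∩ Sofia: 11:00–11:15, 15:15–17:15.
Zara ∩ Sofia ∩ Pablo: 15:15–17:15.
Windows ≥ 45 min: 15:15–17:15.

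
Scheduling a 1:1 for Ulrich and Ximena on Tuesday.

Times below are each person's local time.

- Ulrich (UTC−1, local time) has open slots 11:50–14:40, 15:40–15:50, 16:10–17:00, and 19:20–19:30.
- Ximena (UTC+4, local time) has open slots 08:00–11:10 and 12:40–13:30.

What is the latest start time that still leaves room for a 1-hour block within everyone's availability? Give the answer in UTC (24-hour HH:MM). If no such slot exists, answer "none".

none

Ulrich → UTC: 12:50–15:40, 16:40–16:50, 17:10–18:00, 20:20–20:30.
Ximena → UTC: 04:00–07:10, 08:40–09:30.
Ulrich ∩ Ximena: (none).
Windows ≥ 60 min: (none).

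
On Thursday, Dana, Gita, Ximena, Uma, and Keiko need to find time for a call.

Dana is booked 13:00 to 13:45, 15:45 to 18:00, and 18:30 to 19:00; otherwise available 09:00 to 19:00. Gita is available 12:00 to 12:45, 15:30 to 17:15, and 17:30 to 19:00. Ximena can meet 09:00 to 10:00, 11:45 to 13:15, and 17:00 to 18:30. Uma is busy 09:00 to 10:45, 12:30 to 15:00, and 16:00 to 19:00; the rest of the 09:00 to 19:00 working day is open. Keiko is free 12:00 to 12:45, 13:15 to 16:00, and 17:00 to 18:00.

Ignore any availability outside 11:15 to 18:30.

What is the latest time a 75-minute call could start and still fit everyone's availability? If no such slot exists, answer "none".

Dana free within 09:00–19:00: 09:00–13:00, 13:45–15:45, 18:00–18:30.
Uma free within 09:00–19:00: 10:45–12:30, 15:00–16:00.
Dana ∩ Gita: 12:00–12:45, 15:30–15:45, 18:00–18:30.
Dana ∩ Gita ∩ Ximena: 12:00–12:45, 18:00–18:30.
Dana ∩ Gita ∩ Ximena ∩ Uma: 12:00–12:30.
Dana ∩ Gita ∩ Ximena ∩ Uma ∩ Keiko: 12:00–12:30.
Restricted to 11:15–18:30: 12:00–12:30.
Windows ≥ 75 min: (none).

none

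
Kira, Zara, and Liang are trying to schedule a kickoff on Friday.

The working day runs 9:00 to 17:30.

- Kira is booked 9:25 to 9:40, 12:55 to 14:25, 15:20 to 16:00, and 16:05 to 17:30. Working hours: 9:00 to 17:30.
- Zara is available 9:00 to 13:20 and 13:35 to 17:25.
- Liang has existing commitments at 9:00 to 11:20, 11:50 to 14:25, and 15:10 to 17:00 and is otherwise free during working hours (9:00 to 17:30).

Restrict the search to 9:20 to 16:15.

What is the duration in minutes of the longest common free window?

45 minutes

Kira free within 09:00–17:30: 09:00–09:25, 09:40–12:55, 14:25–15:20, 16:00–16:05.
Liang free within 09:00–17:30: 11:20–11:50, 14:25–15:10, 17:00–17:30.
Kira ∩ Zara: 09:00–09:25, 09:40–12:55, 14:25–15:20, 16:00–16:05.
Kira ∩ Zara ∩ Liang: 11:20–11:50, 14:25–15:10.
Restricted to 09:20–16:15: 11:20–11:50, 14:25–15:10.
Common window lengths: 30, 45 min; longest is 45.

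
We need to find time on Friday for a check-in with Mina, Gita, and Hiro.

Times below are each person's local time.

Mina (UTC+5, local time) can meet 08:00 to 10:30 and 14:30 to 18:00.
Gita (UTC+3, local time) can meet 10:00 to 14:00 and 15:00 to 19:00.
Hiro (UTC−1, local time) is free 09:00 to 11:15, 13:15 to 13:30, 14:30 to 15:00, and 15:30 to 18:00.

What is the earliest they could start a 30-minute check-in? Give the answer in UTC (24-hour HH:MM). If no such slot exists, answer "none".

10:00

Mina → UTC: 03:00–05:30, 09:30–13:00.
Gita → UTC: 07:00–11:00, 12:00–16:00.
Hiro → UTC: 10:00–12:15, 14:15–14:30, 15:30–16:00, 16:30–19:00.
Mina ∩ Gita: 09:30–11:00, 12:00–13:00.
Mina ∩ Gita ∩ Hiro: 10:00–11:00, 12:00–12:15.
Windows ≥ 30 min: 10:00–11:00.
Earliest such window starts at 10:00.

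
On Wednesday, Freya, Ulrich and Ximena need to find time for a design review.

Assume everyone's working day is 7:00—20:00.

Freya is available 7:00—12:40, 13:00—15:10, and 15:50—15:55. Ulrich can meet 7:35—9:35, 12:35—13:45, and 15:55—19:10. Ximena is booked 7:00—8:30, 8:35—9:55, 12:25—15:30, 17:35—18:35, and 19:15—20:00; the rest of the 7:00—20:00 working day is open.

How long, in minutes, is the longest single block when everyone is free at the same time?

5 minutes

Ximena free within 07:00–20:00: 08:30–08:35, 09:55–12:25, 15:30–17:35, 18:35–19:15.
Freya ∩ Ulrich: 07:35–09:35, 12:35–12:40, 13:00–13:45.
Freya ∩ Ulrich ∩ Ximena: 08:30–08:35.
Single common window of 5 minutes.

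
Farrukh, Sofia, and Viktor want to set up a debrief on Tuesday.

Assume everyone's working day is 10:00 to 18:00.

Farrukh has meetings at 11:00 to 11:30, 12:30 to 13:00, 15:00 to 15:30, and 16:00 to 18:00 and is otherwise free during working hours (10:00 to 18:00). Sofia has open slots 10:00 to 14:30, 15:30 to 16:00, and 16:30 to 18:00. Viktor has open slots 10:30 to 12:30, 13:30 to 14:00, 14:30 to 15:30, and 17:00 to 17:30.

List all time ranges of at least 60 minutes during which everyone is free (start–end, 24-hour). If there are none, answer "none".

Farrukh free within 10:00–18:00: 10:00–11:00, 11:30–12:30, 13:00–15:00, 15:30–16:00.
Farrukh ∩ Sofia: 10:00–11:00, 11:30–12:30, 13:00–14:30, 15:30–16:00.
Farrukh ∩ Sofia ∩ Viktor: 10:30–11:00, 11:30–12:30, 13:30–14:00.
Windows ≥ 60 min: 11:30–12:30.

11:30–12:30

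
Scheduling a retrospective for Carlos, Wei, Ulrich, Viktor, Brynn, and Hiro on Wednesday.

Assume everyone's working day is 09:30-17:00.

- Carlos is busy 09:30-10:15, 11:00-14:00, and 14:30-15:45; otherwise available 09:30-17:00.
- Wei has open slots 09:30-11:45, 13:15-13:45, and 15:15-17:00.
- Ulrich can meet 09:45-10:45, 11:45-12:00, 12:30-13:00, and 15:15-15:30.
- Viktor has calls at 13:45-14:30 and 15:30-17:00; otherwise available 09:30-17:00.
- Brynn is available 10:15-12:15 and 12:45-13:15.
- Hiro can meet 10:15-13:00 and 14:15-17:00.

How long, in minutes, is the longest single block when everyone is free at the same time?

30 minutes

Carlos free within 09:30–17:00: 10:15–11:00, 14:00–14:30, 15:45–17:00.
Viktor free within 09:30–17:00: 09:30–13:45, 14:30–15:30.
Carlos ∩ Wei: 10:15–11:00, 15:45–17:00.
Carlos ∩ Wei ∩ Ulrich: 10:15–10:45.
Carlos ∩ Wei ∩ Ulrich ∩ Viktor: 10:15–10:45.
Carlos ∩ Wei ∩ Ulrich ∩ Viktor ∩ Brynn: 10:15–10:45.
Carlos ∩ Wei ∩ Ulrich ∩ Viktor ∩ Brynn ∩ Hiro: 10:15–10:45.
Single common window of 30 minutes.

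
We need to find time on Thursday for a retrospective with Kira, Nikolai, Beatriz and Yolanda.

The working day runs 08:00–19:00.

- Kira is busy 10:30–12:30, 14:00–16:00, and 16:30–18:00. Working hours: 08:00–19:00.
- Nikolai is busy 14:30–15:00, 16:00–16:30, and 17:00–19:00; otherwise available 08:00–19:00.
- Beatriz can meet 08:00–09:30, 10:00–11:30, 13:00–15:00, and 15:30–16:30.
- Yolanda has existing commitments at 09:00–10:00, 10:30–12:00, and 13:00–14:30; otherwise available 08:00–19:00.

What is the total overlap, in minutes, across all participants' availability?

90 minutes

Kira free within 08:00–19:00: 08:00–10:30, 12:30–14:00, 16:00–16:30, 18:00–19:00.
Nikolai free within 08:00–19:00: 08:00–14:30, 15:00–16:00, 16:30–17:00.
Yolanda free within 08:00–19:00: 08:00–09:00, 10:00–10:30, 12:00–13:00, 14:30–19:00.
Kira ∩ Nikolai: 08:00–10:30, 12:30–14:00.
Kira ∩ Nikolai ∩ Beatriz: 08:00–09:30, 10:00–10:30, 13:00–14:00.
Kira ∩ Nikolai ∩ Beatriz ∩ Yolanda: 08:00–09:00, 10:00–10:30.
Total common minutes: 60 + 30 = 90.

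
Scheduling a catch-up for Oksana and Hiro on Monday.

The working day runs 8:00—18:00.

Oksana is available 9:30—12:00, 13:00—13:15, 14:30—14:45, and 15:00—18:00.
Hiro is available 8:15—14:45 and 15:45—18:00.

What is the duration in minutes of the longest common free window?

150 minutes

Oksana ∩ Hiro: 09:30–12:00, 13:00–13:15, 14:30–14:45, 15:45–18:00.
Common window lengths: 150, 15, 15, 135 min; longest is 150.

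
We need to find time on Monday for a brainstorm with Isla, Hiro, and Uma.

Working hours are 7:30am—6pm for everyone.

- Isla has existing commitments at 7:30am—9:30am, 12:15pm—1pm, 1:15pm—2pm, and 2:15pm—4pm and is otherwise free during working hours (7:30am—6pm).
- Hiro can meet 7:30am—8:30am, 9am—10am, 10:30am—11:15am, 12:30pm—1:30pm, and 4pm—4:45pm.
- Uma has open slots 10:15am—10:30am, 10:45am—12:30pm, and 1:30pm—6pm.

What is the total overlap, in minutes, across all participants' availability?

75 minutes

Isla free within 07:30–18:00: 09:30–12:15, 13:00–13:15, 14:00–14:15, 16:00–18:00.
Isla ∩ Hiro: 09:30–10:00, 10:30–11:15, 13:00–13:15, 16:00–16:45.
Isla ∩ Hiro ∩ Uma: 10:45–11:15, 16:00–16:45.
Total common minutes: 30 + 45 = 75.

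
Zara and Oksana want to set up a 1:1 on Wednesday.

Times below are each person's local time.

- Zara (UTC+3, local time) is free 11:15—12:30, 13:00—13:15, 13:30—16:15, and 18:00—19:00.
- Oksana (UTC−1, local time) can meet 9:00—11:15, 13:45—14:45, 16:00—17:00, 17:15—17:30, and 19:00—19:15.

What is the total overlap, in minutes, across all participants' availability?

Zara → UTC: 08:15–09:30, 10:00–10:15, 10:30–13:15, 15:00–16:00.
Oksana → UTC: 10:00–12:15, 14:45–15:45, 17:00–18:00, 18:15–18:30, 20:00–20:15.
Zara ∩ Oksana: 10:00–10:15, 10:30–12:15, 15:00–15:45.
Total common minutes: 15 + 105 + 45 = 165.

165 minutes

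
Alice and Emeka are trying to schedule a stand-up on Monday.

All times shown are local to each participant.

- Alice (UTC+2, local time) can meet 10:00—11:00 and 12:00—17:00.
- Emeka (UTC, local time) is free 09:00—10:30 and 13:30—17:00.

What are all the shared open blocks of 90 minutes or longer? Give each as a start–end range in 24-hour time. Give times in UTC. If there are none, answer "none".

13:30–15:00

Alice → UTC: 08:00–09:00, 10:00–15:00.
Emeka → UTC: 09:00–10:30, 13:30–17:00.
Alice ∩ Emeka: 10:00–10:30, 13:30–15:00.
Windows ≥ 90 min: 13:30–15:00.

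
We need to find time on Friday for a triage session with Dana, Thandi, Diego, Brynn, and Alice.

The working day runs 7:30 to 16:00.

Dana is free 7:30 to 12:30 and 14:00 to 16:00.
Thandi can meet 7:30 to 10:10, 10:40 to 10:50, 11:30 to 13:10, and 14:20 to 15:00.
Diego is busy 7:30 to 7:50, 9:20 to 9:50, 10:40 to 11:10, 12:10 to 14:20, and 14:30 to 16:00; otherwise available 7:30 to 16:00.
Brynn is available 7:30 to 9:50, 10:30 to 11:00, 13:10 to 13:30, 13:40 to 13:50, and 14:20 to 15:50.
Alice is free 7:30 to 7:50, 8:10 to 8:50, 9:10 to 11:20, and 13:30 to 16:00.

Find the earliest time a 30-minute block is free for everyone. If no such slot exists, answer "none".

Diego free within 07:30–16:00: 07:50–09:20, 09:50–10:40, 11:10–12:10, 14:20–14:30.
Dana ∩ Thandi: 07:30–10:10, 10:40–10:50, 11:30–12:30, 14:20–15:00.
Dana ∩ Thandi ∩ Diego: 07:50–09:20, 09:50–10:10, 11:30–12:10, 14:20–14:30.
Dana ∩ Thandi ∩ Diego ∩ Brynn: 07:50–09:20, 14:20–14:30.
Dana ∩ Thandi ∩ Diego ∩ Brynn ∩ Alice: 08:10–08:50, 09:10–09:20, 14:20–14:30.
Windows ≥ 30 min: 08:10–08:50.
Earliest such window starts at 08:10.

08:10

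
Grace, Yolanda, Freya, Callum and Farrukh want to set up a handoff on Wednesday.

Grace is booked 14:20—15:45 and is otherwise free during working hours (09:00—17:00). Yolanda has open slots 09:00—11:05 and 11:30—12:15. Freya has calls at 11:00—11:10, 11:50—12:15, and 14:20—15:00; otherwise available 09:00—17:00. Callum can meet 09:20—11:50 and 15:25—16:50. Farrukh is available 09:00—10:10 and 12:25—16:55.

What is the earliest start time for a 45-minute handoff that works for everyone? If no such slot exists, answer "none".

Grace free within 09:00–17:00: 09:00–14:20, 15:45–17:00.
Freya free within 09:00–17:00: 09:00–11:00, 11:10–11:50, 12:15–14:20, 15:00–17:00.
Grace ∩ Yolanda: 09:00–11:05, 11:30–12:15.
Grace ∩ Yolanda ∩ Freya: 09:00–11:00, 11:30–11:50.
Grace ∩ Yolanda ∩ Freya ∩ Callum: 09:20–11:00, 11:30–11:50.
Grace ∩ Yolanda ∩ Freya ∩ Callum ∩ Farrukh: 09:20–10:10.
Windows ≥ 45 min: 09:20–10:10.
Earliest such window starts at 09:20.

09:20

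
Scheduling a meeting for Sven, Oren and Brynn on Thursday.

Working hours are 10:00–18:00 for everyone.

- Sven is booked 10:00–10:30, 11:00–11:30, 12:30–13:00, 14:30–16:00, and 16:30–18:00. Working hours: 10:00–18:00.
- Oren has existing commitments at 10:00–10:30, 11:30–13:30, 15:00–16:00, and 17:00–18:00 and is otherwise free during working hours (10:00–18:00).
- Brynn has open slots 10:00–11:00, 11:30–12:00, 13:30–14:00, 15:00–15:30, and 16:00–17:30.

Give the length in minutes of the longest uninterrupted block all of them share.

30 minutes

Sven free within 10:00–18:00: 10:30–11:00, 11:30–12:30, 13:00–14:30, 16:00–16:30.
Oren free within 10:00–18:00: 10:30–11:30, 13:30–15:00, 16:00–17:00.
Sven ∩ Oren: 10:30–11:00, 13:30–14:30, 16:00–16:30.
Sven ∩ Oren ∩ Brynn: 10:30–11:00, 13:30–14:00, 16:00–16:30.
Common window lengths: 30, 30, 30 min; longest is 30.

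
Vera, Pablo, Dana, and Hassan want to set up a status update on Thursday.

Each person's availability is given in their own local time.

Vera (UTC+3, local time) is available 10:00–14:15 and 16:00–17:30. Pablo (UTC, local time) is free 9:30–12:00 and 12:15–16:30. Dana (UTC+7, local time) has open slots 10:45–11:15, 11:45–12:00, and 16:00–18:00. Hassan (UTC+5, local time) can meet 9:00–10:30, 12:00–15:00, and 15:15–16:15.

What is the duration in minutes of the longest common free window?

Vera → UTC: 07:00–11:15, 13:00–14:30.
Pablo → UTC: 09:30–12:00, 12:15–16:30.
Dana → UTC: 03:45–04:15, 04:45–05:00, 09:00–11:00.
Hassan → UTC: 04:00–05:30, 07:00–10:00, 10:15–11:15.
Vera ∩ Pablo: 09:30–11:15, 13:00–14:30.
Vera ∩ Pablo ∩ Dana: 09:30–11:00.
Vera ∩ Pablo ∩ Dana ∩ Hassan: 09:30–10:00, 10:15–11:00.
Common window lengths: 30, 45 min; longest is 45.

45 minutes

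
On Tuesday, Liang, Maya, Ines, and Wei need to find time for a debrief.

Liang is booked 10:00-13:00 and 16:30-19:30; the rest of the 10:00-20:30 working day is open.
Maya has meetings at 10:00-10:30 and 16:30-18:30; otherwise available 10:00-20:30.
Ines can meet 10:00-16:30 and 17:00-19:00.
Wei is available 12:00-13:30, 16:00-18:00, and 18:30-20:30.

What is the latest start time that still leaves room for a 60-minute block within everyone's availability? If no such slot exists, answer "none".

Liang free within 10:00–20:30: 13:00–16:30, 19:30–20:30.
Maya free within 10:00–20:30: 10:30–16:30, 18:30–20:30.
Liang ∩ Maya: 13:00–16:30, 19:30–20:30.
Liang ∩ Maya ∩ Ines: 13:00–16:30.
Liang ∩ Maya ∩ Ines ∩ Wei: 13:00–13:30, 16:00–16:30.
Windows ≥ 60 min: (none).

none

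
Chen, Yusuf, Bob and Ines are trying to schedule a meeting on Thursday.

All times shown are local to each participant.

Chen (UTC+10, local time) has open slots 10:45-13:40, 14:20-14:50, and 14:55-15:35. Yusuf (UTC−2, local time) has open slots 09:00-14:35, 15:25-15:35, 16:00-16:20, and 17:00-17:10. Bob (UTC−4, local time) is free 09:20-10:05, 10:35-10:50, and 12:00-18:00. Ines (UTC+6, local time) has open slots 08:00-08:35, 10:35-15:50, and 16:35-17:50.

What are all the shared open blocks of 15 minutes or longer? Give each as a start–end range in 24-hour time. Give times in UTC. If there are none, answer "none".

Chen → UTC: 00:45–03:40, 04:20–04:50, 04:55–05:35.
Yusuf → UTC: 11:00–16:35, 17:25–17:35, 18:00–18:20, 19:00–19:10.
Bob → UTC: 13:20–14:05, 14:35–14:50, 16:00–22:00.
Ines → UTC: 02:00–02:35, 04:35–09:50, 10:35–11:50.
Chen ∩ Yusuf: (none).
Chen ∩ Yusuf ∩ Bob: (none).
Chen ∩ Yusuf ∩ Bob ∩ Ines: (none).
Windows ≥ 15 min: (none).

none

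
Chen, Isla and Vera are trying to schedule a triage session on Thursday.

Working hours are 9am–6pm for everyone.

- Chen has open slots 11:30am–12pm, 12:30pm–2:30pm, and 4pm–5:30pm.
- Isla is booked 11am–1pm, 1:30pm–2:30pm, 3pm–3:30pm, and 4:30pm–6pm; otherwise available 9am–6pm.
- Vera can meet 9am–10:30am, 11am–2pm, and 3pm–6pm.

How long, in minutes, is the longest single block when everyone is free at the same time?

30 minutes

Isla free within 09:00–18:00: 09:00–11:00, 13:00–13:30, 14:30–15:00, 15:30–16:30.
Chen ∩ Isla: 13:00–13:30, 16:00–16:30.
Chen ∩ Isla ∩ Vera: 13:00–13:30, 16:00–16:30.
Common window lengths: 30, 30 min; longest is 30.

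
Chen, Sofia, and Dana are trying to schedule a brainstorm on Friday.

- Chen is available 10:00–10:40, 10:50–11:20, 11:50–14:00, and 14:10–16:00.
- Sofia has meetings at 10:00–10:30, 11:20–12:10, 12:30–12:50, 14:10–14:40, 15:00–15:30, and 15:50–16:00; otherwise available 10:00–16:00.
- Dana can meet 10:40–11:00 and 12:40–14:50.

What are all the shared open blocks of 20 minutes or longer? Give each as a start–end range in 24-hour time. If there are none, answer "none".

Sofia free within 10:00–16:00: 10:30–11:20, 12:10–12:30, 12:50–14:10, 14:40–15:00, 15:30–15:50.
Chen ∩ Sofia: 10:30–10:40, 10:50–11:20, 12:10–12:30, 12:50–14:00, 14:40–15:00, 15:30–15:50.
Chen ∩ Sofia ∩ Dana: 10:50–11:00, 12:50–14:00, 14:40–14:50.
Windows ≥ 20 min: 12:50–14:00.

12:50–14:00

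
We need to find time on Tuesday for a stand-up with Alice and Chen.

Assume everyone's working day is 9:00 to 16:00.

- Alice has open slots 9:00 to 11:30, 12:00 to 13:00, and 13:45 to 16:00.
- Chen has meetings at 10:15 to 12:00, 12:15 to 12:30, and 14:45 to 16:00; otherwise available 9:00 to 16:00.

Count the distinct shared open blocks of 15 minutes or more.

Chen free within 09:00–16:00: 09:00–10:15, 12:00–12:15, 12:30–14:45.
Alice ∩ Chen: 09:00–10:15, 12:00–12:15, 12:30–13:00, 13:45–14:45.
Windows ≥ 15 min: 09:00–10:15, 12:00–12:15, 12:30–13:00, 13:45–14:45.
That's 4 windows.

4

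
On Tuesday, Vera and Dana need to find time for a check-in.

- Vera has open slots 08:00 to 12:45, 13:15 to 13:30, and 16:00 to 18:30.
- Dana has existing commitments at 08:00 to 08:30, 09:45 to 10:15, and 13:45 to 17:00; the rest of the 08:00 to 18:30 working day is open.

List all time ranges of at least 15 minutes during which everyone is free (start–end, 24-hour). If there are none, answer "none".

08:30–09:45, 10:15–12:45, 13:15–13:30, 17:00–18:30

Dana free within 08:00–18:30: 08:30–09:45, 10:15–13:45, 17:00–18:30.
Vera ∩ Dana: 08:30–09:45, 10:15–12:45, 13:15–13:30, 17:00–18:30.
Windows ≥ 15 min: 08:30–09:45, 10:15–12:45, 13:15–13:30, 17:00–18:30.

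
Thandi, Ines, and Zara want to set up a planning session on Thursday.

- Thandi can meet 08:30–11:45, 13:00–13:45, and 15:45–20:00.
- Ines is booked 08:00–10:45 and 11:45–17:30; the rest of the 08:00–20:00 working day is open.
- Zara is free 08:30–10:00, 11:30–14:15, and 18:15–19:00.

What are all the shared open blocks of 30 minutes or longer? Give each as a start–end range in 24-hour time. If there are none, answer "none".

Ines free within 08:00–20:00: 10:45–11:45, 17:30–20:00.
Thandi ∩ Ines: 10:45–11:45, 17:30–20:00.
Thandi ∩ Ines ∩ Zara: 11:30–11:45, 18:15–19:00.
Windows ≥ 30 min: 18:15–19:00.

18:15–19:00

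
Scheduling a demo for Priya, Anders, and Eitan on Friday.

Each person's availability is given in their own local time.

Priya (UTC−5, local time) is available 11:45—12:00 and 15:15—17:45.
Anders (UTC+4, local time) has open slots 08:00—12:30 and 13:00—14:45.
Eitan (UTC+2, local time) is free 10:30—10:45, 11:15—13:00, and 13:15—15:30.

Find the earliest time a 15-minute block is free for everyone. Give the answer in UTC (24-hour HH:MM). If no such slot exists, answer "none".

Priya → UTC: 16:45–17:00, 20:15–22:45.
Anders → UTC: 04:00–08:30, 09:00–10:45.
Eitan → UTC: 08:30–08:45, 09:15–11:00, 11:15–13:30.
Priya ∩ Anders: (none).
Priya ∩ Anders ∩ Eitan: (none).
Windows ≥ 15 min: (none).

none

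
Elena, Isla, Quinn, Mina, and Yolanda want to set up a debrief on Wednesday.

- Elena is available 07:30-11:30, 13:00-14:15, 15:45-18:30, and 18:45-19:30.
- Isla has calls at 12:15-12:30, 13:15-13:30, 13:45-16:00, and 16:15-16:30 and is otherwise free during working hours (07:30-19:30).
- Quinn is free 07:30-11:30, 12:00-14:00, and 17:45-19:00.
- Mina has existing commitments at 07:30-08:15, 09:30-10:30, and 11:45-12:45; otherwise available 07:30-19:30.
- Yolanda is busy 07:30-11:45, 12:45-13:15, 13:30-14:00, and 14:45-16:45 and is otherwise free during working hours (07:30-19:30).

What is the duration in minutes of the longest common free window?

Isla free within 07:30–19:30: 07:30–12:15, 12:30–13:15, 13:30–13:45, 16:00–16:15, 16:30–19:30.
Mina free within 07:30–19:30: 08:15–09:30, 10:30–11:45, 12:45–19:30.
Yolanda free within 07:30–19:30: 11:45–12:45, 13:15–13:30, 14:00–14:45, 16:45–19:30.
Elena ∩ Isla: 07:30–11:30, 13:00–13:15, 13:30–13:45, 16:00–16:15, 16:30–18:30, 18:45–19:30.
Elena ∩ Isla ∩ Quinn: 07:30–11:30, 13:00–13:15, 13:30–13:45, 17:45–18:30, 18:45–19:00.
Elena ∩ Isla ∩ Quinn ∩ Mina: 08:15–09:30, 10:30–11:30, 13:00–13:15, 13:30–13:45, 17:45–18:30, 18:45–19:00.
Elena ∩ Isla ∩ Quinn ∩ Mina ∩ Yolanda: 17:45–18:30, 18:45–19:00.
Common window lengths: 45, 15 min; longest is 45.

45 minutes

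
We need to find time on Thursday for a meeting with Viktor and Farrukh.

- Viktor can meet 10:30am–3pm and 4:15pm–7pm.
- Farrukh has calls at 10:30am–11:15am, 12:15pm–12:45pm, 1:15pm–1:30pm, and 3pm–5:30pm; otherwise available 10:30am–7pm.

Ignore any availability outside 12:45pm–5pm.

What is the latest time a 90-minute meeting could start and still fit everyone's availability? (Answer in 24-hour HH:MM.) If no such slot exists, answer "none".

Farrukh free within 10:30–19:00: 11:15–12:15, 12:45–13:15, 13:30–15:00, 17:30–19:00.
Viktor ∩ Farrukh: 11:15–12:15, 12:45–13:15, 13:30–15:00, 17:30–19:00.
Restricted to 12:45–17:00: 12:45–13:15, 13:30–15:00.
Windows ≥ 90 min: 13:30–15:00.
Latest start in the last window 13:30–15:00 is 15:00 − 90 min = 13:30.

13:30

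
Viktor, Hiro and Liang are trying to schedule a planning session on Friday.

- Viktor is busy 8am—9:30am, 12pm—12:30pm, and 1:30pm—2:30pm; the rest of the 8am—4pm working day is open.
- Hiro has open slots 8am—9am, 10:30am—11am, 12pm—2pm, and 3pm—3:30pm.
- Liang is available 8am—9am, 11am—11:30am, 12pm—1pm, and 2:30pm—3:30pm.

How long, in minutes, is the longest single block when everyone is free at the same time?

30 minutes

Viktor free within 08:00–16:00: 09:30–12:00, 12:30–13:30, 14:30–16:00.
Viktor ∩ Hiro: 10:30–11:00, 12:30–13:30, 15:00–15:30.
Viktor ∩ Hiro ∩ Liang: 12:30–13:00, 15:00–15:30.
Common window lengths: 30, 30 min; longest is 30.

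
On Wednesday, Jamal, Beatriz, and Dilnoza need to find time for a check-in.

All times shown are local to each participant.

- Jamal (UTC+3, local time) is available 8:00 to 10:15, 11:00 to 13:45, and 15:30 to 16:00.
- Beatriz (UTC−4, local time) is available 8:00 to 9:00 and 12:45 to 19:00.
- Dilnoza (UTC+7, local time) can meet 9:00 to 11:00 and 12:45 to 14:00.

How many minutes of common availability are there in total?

0 minutes

Jamal → UTC: 05:00–07:15, 08:00–10:45, 12:30–13:00.
Beatriz → UTC: 12:00–13:00, 16:45–23:00.
Dilnoza → UTC: 02:00–04:00, 05:45–07:00.
Jamal ∩ Beatriz: 12:30–13:00.
Jamal ∩ Beatriz ∩ Dilnoza: (none).
Total common minutes: 0.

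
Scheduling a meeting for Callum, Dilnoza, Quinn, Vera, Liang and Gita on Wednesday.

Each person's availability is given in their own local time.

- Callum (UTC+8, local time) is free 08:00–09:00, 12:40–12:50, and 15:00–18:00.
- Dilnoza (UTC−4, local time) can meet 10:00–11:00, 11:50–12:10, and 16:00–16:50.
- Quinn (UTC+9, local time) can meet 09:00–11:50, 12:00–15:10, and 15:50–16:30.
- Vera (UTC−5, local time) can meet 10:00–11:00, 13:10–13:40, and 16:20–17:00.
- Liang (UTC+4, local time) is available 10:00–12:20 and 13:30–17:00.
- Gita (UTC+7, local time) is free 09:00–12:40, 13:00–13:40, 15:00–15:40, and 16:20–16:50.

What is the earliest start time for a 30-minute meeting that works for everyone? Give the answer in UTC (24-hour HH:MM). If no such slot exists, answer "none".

Callum → UTC: 00:00–01:00, 04:40–04:50, 07:00–10:00.
Dilnoza → UTC: 14:00–15:00, 15:50–16:10, 20:00–20:50.
Quinn → UTC: 00:00–02:50, 03:00–06:10, 06:50–07:30.
Vera → UTC: 15:00–16:00, 18:10–18:40, 21:20–22:00.
Liang → UTC: 06:00–08:20, 09:30–13:00.
Gita → UTC: 02:00–05:40, 06:00–06:40, 08:00–08:40, 09:20–09:50.
Callum ∩ Dilnoza: (none).
Callum ∩ Dilnoza ∩ Quinn: (none).
Callum ∩ Dilnoza ∩ Quinn ∩ Vera: (none).
Callum ∩ Dilnoza ∩ Quinn ∩ Vera ∩ Liang: (none).
Callum ∩ Dilnoza ∩ Quinn ∩ Vera ∩ Liang ∩ Gita: (none).
Windows ≥ 30 min: (none).

none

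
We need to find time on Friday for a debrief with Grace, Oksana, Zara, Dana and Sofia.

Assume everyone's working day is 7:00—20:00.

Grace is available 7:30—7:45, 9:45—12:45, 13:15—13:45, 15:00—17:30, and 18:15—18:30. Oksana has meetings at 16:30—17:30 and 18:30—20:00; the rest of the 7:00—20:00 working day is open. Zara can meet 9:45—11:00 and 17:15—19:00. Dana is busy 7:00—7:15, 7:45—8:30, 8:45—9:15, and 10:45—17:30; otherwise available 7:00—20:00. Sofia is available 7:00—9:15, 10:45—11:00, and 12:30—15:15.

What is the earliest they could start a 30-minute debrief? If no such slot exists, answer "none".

Oksana free within 07:00–20:00: 07:00–16:30, 17:30–18:30.
Dana free within 07:00–20:00: 07:15–07:45, 08:30–08:45, 09:15–10:45, 17:30–20:00.
Grace ∩ Oksana: 07:30–07:45, 09:45–12:45, 13:15–13:45, 15:00–16:30, 18:15–18:30.
Grace ∩ Oksana ∩ Zara: 09:45–11:00, 18:15–18:30.
Grace ∩ Oksana ∩ Zara ∩ Dana: 09:45–10:45, 18:15–18:30.
Grace ∩ Oksana ∩ Zara ∩ Dana ∩ Sofia: (none).
Windows ≥ 30 min: (none).

none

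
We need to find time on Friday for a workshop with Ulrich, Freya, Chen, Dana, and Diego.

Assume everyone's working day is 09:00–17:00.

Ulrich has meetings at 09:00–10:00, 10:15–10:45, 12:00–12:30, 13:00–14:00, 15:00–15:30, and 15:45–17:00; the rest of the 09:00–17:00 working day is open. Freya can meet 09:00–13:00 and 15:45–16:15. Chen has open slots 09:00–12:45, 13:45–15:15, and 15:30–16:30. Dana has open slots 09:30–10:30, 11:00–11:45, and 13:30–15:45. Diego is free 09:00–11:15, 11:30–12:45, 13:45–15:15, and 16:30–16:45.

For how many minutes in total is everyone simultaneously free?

45 minutes

Ulrich free within 09:00–17:00: 10:00–10:15, 10:45–12:00, 12:30–13:00, 14:00–15:00, 15:30–15:45.
Ulrich ∩ Freya: 10:00–10:15, 10:45–12:00, 12:30–13:00.
Ulrich ∩ Freya ∩ Chen: 10:00–10:15, 10:45–12:00, 12:30–12:45.
Ulrich ∩ Freya ∩ Chen ∩ Dana: 10:00–10:15, 11:00–11:45.
Ulrich ∩ Freya ∩ Chen ∩ Dana ∩ Diego: 10:00–10:15, 11:00–11:15, 11:30–11:45.
Total common minutes: 15 + 15 + 15 = 45.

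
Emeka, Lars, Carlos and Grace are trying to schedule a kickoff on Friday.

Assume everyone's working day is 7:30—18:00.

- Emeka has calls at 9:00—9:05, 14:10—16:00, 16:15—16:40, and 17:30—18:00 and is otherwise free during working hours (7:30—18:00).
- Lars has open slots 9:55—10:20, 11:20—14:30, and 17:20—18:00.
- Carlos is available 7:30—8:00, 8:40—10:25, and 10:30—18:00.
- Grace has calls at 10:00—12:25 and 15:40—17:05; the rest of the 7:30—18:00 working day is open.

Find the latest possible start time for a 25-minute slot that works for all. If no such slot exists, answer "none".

13:45

Emeka free within 07:30–18:00: 07:30–09:00, 09:05–14:10, 16:00–16:15, 16:40–17:30.
Grace free within 07:30–18:00: 07:30–10:00, 12:25–15:40, 17:05–18:00.
Emeka ∩ Lars: 09:55–10:20, 11:20–14:10, 17:20–17:30.
Emeka ∩ Lars ∩ Carlos: 09:55–10:20, 11:20–14:10, 17:20–17:30.
Emeka ∩ Lars ∩ Carlos ∩ Grace: 09:55–10:00, 12:25–14:10, 17:20–17:30.
Windows ≥ 25 min: 12:25–14:10.
Latest start in the last window 12:25–14:10 is 14:10 − 25 min = 13:45.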